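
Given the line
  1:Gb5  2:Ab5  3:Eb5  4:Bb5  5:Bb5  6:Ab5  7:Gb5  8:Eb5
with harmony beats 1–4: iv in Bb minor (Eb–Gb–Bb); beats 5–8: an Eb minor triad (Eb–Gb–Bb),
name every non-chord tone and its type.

The harmony at that moment is Eb minor triad (Eb, Gb, Bb); Ab5 is not a chord tone.
It is approached by step up from Gb5 and left by leap down to Eb5.
Step in, leap out — an escape tone.
The harmony at that moment is Eb minor triad (Eb, Gb, Bb); Ab5 is not a chord tone.
It is approached by step down from Bb5 and left by step down to Gb5.
Step in, step out in the same direction — a passing tone.

Ab5 (beat 2) — escape tone; Ab5 (beat 6) — passing tone.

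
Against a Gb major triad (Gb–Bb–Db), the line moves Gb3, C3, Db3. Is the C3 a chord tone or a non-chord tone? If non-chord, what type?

The harmony at that moment is Gb major triad (Gb, Bb, Db); C3 is not a chord tone.
It is approached by leap down from Gb3 and left by step up to Db3.
Leap in, step out — an appoggiatura.

Non-chord tone — an appoggiatura.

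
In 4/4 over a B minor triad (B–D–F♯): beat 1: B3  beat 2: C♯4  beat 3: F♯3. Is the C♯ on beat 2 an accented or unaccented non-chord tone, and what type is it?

Unaccented escape tone.

The harmony at that moment is B minor triad (B, D, F♯); C♯4 is not a chord tone.
It is approached by step up from B3 and left by leap down to F♯3.
Step in, leap out — an escape tone.
It falls on a weak beat, so it is unaccented.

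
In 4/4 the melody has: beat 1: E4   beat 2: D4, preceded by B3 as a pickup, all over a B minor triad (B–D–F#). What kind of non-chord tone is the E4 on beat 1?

The harmony at that moment is B minor triad (B, D, F#); E4 is not a chord tone.
It is approached by leap up from B3 and left by step down to D4.
Leap in, step out, metrically accented — an appoggiatura.

Appoggiatura.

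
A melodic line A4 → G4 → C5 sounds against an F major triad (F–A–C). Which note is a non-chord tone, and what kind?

The harmony at that moment is F major triad (F, A, C); G4 is not a chord tone.
It is approached by step down from A4 and left by leap up to C5.
Step in, leap out — an escape tone.

G4 is an escape tone.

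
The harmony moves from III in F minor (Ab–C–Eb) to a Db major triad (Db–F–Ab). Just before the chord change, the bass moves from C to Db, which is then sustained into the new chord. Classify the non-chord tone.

Db is an anticipation.

The harmony at that moment is Ab major triad (Ab, C, Eb); Db is not a chord tone.
It is approached by step up from C and then sustained as the same pitch into the next harmony.
Arriving early and becoming a chord tone when the harmony changes — an anticipation.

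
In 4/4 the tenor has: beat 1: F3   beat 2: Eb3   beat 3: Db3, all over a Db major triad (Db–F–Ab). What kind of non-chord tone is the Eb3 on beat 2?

The harmony at that moment is Db major triad (Db, F, Ab); Eb3 is not a chord tone.
It is approached by step down from F3 and left by step down to Db3.
Step in, step out in the same direction — a passing tone.

Passing tone.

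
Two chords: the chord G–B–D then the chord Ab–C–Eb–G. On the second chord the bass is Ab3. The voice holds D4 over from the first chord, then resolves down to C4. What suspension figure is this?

At the second chord the bass is Ab3. The suspended D4 lies a fourth above the bass; after resolving down by step to C4, the interval above the bass becomes a third.
Suspension figures are named by those two intervals: 4–3.

4–3 suspension.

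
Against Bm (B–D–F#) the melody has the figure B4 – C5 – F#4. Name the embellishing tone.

C5 is an escape tone.

The harmony at that moment is B minor triad (B, D, F#); C5 is not a chord tone.
It is approached by step up from B4 and left by leap down to F#4.
Step in, leap out — an escape tone.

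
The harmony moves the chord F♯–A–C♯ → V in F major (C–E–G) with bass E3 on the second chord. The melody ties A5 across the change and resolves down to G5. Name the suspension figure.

4–3 suspension.

At the second chord the bass is E3. The suspended A5 lies a fourth above the bass; after resolving down by step to G5, the interval above the bass becomes a third.
Suspension figures are named by those two intervals: 4–3.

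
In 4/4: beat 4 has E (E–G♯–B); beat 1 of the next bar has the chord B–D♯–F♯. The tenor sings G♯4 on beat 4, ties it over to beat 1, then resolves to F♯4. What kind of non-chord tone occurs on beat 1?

The harmony at that moment is B major triad (B, D♯, F♯); G♯4 is not a chord tone.
It is held over (the same pitch as the preceding G♯4) and left by step down to F♯4.
Held over from the previous chord and resolving down by step — a suspension.

Suspension.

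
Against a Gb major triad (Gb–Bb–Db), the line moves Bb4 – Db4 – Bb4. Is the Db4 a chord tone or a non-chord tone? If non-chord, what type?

Chord tone (the fifth of Gb major triad).

Gb major triad contains Gb, Bb, Db; Db is the fifth, so it is a chord tone.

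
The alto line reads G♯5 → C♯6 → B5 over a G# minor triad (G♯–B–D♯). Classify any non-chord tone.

The harmony at that moment is G♯ minor triad (G♯, B, D♯); C♯6 is not a chord tone.
It is approached by leap up from G♯5 and left by step down to B5.
Leap in, step out — an appoggiatura.

C♯6 is an appoggiatura.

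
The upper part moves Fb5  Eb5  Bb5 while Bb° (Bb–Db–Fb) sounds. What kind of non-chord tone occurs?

Eb5 is an escape tone.

The harmony at that moment is Bb diminished triad (Bb, Db, Fb); Eb5 is not a chord tone.
It is approached by step down from Fb5 and left by leap up to Bb5.
Step in, leap out — an escape tone.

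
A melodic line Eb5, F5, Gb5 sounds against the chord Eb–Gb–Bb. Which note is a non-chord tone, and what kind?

F5 is a passing tone.

The harmony at that moment is Eb minor triad (Eb, Gb, Bb); F5 is not a chord tone.
It is approached by step up from Eb5 and left by step up to Gb5.
Step in, step out in the same direction — a passing tone.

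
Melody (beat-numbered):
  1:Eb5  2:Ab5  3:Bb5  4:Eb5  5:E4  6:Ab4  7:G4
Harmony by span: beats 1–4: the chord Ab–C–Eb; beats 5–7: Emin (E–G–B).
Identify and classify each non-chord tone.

Bb5 (beat 3) — escape tone; Ab4 (beat 6) — appoggiatura.

The harmony at that moment is Ab major triad (Ab, C, Eb); Bb5 is not a chord tone.
It is approached by step up from Ab5 and left by leap down to Eb5.
Step in, leap out — an escape tone.
The harmony at that moment is E minor triad (E, G, B); Ab4 is not a chord tone.
It is approached by leap up from E4 and left by step down to G4.
Leap in, step out — an appoggiatura.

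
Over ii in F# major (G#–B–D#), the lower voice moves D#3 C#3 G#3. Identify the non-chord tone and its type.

The harmony at that moment is G# minor triad (G#, B, D#); C#3 is not a chord tone.
It is approached by step down from D#3 and left by leap up to G#3.
Step in, leap out — an escape tone.

C#3 is an escape tone.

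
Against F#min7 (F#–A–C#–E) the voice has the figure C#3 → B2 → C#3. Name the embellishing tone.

B2 is a neighbor tone.

The harmony at that moment is F# minor seventh chord (F#, A, C#, E); B2 is not a chord tone.
It is approached by step down from C#3 and left by step up to C#3.
Step away and step back to the same note — a neighbor tone (lower neighbor).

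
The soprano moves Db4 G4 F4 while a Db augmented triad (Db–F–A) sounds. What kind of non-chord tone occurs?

The harmony at that moment is Db augmented triad (Db, F, A); G4 is not a chord tone.
It is approached by leap up from Db4 and left by step down to F4.
Leap in, step out — an appoggiatura.

G4 is an appoggiatura.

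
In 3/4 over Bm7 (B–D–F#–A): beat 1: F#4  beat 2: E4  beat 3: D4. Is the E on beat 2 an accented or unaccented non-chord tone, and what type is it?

The harmony at that moment is B minor seventh chord (B, D, F#, A); E4 is not a chord tone.
It is approached by step down from F#4 and left by step down to D4.
Step in, step out in the same direction — a passing tone.
It falls on a weak beat, so it is unaccented.

Unaccented passing tone.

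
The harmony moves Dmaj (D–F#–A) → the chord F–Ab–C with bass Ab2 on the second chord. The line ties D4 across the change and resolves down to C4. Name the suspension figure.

4–3 suspension.

At the second chord the bass is Ab2. The suspended D4 lies a fourth above the bass; after resolving down by step to C4, the interval above the bass becomes a third.
Suspension figures are named by those two intervals: 4–3.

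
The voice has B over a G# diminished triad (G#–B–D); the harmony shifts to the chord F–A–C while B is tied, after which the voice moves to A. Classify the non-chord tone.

B is a suspension.

The harmony at that moment is F major triad (F, A, C); B is not a chord tone.
It is held over (the same pitch as the preceding B) and left by step down to A.
Held over from the previous chord and resolving down by step — a suspension.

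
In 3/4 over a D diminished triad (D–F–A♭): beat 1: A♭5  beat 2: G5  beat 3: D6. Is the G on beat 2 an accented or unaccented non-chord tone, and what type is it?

The harmony at that moment is D diminished triad (D, F, A♭); G5 is not a chord tone.
It is approached by step down from A♭5 and left by leap up to D6.
Step in, leap out — an escape tone.
It falls on a weak beat, so it is unaccented.

Unaccented escape tone.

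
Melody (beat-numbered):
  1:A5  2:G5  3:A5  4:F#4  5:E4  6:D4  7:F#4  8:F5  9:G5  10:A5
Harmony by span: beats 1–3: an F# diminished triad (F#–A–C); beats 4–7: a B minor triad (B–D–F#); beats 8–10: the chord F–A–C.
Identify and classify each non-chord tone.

The harmony at that moment is F# diminished triad (F#, A, C); G5 is not a chord tone.
It is approached by step down from A5 and left by step up to A5.
Step away and step back to the same note — a neighbor tone (lower neighbor).
The harmony at that moment is B minor triad (B, D, F#); E4 is not a chord tone.
It is approached by step down from F#4 and left by step down to D4.
Step in, step out in the same direction — a passing tone.
The harmony at that moment is F major triad (F, A, C); G5 is not a chord tone.
It is approached by step up from F5 and left by step up to A5.
Step in, step out in the same direction — a passing tone.

G5 (beat 2) — neighbor tone; E4 (beat 5) — passing tone; G5 (beat 9) — passing tone.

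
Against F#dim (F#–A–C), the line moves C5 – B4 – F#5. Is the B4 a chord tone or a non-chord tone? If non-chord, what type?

The harmony at that moment is F# diminished triad (F#, A, C); B4 is not a chord tone.
It is approached by step down from C5 and left by leap up to F#5.
Step in, leap out — an escape tone.

Non-chord tone — an escape tone.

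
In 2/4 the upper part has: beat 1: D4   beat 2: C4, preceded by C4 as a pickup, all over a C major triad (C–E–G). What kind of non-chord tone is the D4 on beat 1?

Upper neighbor tone.

The harmony at that moment is C major triad (C, E, G); D4 is not a chord tone.
It is approached by step up from C4 and left by step down to C4.
Step away and step back to the same note — a neighbor tone (upper neighbor).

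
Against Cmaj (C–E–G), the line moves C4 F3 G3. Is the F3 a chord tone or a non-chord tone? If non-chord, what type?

The harmony at that moment is C major triad (C, E, G); F3 is not a chord tone.
It is approached by leap down from C4 and left by step up to G3.
Leap in, step out — an appoggiatura.

Non-chord tone — an appoggiatura.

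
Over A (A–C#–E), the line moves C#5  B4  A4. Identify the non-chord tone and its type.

The harmony at that moment is A major triad (A, C#, E); B4 is not a chord tone.
It is approached by step down from C#5 and left by step down to A4.
Step in, step out in the same direction — a passing tone.

B4 is a passing tone.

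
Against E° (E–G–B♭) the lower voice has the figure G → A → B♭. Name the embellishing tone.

A is a passing tone.

The harmony at that moment is E diminished triad (E, G, B♭); A is not a chord tone.
It is approached by step up from G and left by step up to B♭.
Step in, step out in the same direction — a passing tone.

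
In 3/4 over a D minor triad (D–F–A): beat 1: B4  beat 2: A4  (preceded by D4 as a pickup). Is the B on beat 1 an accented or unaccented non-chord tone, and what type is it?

Accented appoggiatura.

The harmony at that moment is D minor triad (D, F, A); B4 is not a chord tone.
It is approached by leap up from D4 and left by step down to A4.
Leap in, step out — an appoggiatura.
It falls on the downbeat, so it is accented.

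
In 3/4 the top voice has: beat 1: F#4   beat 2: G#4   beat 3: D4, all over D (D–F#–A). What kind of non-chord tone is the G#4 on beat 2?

Escape tone.

The harmony at that moment is D major triad (D, F#, A); G#4 is not a chord tone.
It is approached by step up from F#4 and left by leap down to D4.
Step in, leap out, on a weak beat — an escape tone.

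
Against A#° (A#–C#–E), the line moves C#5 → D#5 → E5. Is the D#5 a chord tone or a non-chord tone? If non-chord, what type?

Non-chord tone — a passing tone.

The harmony at that moment is A# diminished triad (A#, C#, E); D#5 is not a chord tone.
It is approached by step up from C#5 and left by step up to E5.
Step in, step out in the same direction — a passing tone.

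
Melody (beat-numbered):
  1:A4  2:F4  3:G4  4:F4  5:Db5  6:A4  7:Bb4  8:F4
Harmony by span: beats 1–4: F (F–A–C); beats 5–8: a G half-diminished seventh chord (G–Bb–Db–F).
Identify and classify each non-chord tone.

G4 (beat 3) — neighbor tone; A4 (beat 6) — appoggiatura.

The harmony at that moment is F major triad (F, A, C); G4 is not a chord tone.
It is approached by step up from F4 and left by step down to F4.
Step away and step back to the same note — a neighbor tone (upper neighbor).
The harmony at that moment is G half-diminished seventh chord (G, Bb, Db, F); A4 is not a chord tone.
It is approached by leap down from Db5 and left by step up to Bb4.
Leap in, step out — an appoggiatura.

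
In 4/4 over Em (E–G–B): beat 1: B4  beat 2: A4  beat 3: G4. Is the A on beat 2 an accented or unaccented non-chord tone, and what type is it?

Unaccented passing tone.

The harmony at that moment is E minor triad (E, G, B); A4 is not a chord tone.
It is approached by step down from B4 and left by step down to G4.
Step in, step out in the same direction — a passing tone.
It falls on a weak beat, so it is unaccented.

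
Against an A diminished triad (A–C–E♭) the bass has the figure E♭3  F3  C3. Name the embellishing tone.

F3 is an escape tone.

The harmony at that moment is A diminished triad (A, C, E♭); F3 is not a chord tone.
It is approached by step up from E♭3 and left by leap down to C3.
Step in, leap out — an escape tone.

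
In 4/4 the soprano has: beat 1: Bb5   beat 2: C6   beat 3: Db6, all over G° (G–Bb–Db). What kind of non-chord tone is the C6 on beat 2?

The harmony at that moment is G diminished triad (G, Bb, Db); C6 is not a chord tone.
It is approached by step up from Bb5 and left by step up to Db6.
Step in, step out in the same direction — a passing tone.

Passing tone.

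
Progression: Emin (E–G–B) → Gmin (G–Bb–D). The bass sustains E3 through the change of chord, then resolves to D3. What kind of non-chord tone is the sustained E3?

The harmony at that moment is G minor triad (G, Bb, D); E3 is not a chord tone.
It is held over (the same pitch as the preceding E3) and left by step down to D3.
Held over from the previous chord and resolving down by step — a suspension.

E3 is a suspension.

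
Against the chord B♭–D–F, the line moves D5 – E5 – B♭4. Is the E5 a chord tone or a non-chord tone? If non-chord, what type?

The harmony at that moment is B♭ major triad (B♭, D, F); E5 is not a chord tone.
It is approached by step up from D5 and left by leap down to B♭4.
Step in, leap out — an escape tone.

Non-chord tone — an escape tone.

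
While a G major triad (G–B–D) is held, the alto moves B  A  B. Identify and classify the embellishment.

The harmony at that moment is G major triad (G, B, D); A is not a chord tone.
It is approached by step down from B and left by step up to B.
Step away and step back to the same note — a neighbor tone (lower neighbor).

A is a neighbor tone.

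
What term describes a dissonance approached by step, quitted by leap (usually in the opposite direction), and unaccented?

Approach: by step. Departure: by leap. Metric position: weak.
Step in, leap out, from a weak position — an escape tone (échappée). (It is the mirror image of the appoggiatura, which leaps in and steps out on a strong beat.)

Escape tone.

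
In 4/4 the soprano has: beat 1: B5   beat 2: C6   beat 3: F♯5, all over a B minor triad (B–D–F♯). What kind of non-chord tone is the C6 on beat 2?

Escape tone.

The harmony at that moment is B minor triad (B, D, F♯); C6 is not a chord tone.
It is approached by step up from B5 and left by leap down to F♯5.
Step in, leap out, on a weak beat — an escape tone.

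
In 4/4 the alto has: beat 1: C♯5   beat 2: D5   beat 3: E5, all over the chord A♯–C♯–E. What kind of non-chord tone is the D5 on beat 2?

Passing tone.

The harmony at that moment is A♯ diminished triad (A♯, C♯, E); D5 is not a chord tone.
It is approached by step up from C♯5 and left by step up to E5.
Step in, step out in the same direction — a passing tone.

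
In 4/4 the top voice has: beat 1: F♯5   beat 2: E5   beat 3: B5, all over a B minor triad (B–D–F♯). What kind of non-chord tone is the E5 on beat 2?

Escape tone.

The harmony at that moment is B minor triad (B, D, F♯); E5 is not a chord tone.
It is approached by step down from F♯5 and left by leap up to B5.
Step in, leap out, on a weak beat — an escape tone.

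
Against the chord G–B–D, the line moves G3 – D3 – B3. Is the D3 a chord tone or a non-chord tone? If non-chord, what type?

G major triad contains G, B, D; D is the fifth, so it is a chord tone.

Chord tone (the fifth of G major triad).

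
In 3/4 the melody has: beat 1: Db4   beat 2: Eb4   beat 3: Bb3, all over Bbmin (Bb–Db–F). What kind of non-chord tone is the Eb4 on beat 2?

Escape tone.

The harmony at that moment is Bb minor triad (Bb, Db, F); Eb4 is not a chord tone.
It is approached by step up from Db4 and left by leap down to Bb3.
Step in, leap out, on a weak beat — an escape tone.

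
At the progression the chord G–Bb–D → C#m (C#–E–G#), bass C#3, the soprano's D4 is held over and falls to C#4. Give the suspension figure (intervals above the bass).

At the second chord the bass is C#3. The suspended D4 lies a ninth above the bass; after resolving down by step to C#4, the interval above the bass becomes an octave.
Suspension figures are named by those two intervals: 9–8.

9–8 suspension.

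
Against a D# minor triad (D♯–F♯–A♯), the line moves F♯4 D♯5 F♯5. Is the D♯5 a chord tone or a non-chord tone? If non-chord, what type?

D# minor triad contains D♯, F♯, A♯; D♯ is the root, so it is a chord tone.

Chord tone (the root of D# minor triad).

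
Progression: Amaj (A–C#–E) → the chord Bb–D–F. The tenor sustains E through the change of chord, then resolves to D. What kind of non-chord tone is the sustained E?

E is a suspension.

The harmony at that moment is Bb major triad (Bb, D, F); E is not a chord tone.
It is held over (the same pitch as the preceding E) and left by step down to D.
Held over from the previous chord and resolving down by step — a suspension.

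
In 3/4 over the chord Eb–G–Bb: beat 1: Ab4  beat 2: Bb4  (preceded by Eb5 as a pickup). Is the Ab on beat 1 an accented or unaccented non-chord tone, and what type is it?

The harmony at that moment is Eb major triad (Eb, G, Bb); Ab4 is not a chord tone.
It is approached by leap down from Eb5 and left by step up to Bb4.
Leap in, step out — an appoggiatura.
It falls on the downbeat, so it is accented.

Accented appoggiatura.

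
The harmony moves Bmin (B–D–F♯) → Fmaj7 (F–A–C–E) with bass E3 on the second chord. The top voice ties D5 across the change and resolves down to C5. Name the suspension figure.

7–6 suspension.

At the second chord the bass is E3. The suspended D5 lies a seventh above the bass; after resolving down by step to C5, the interval above the bass becomes a sixth.
Suspension figures are named by those two intervals: 7–6.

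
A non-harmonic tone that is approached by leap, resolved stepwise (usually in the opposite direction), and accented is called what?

Appoggiatura.

Approach: by leap. Departure: by step. Metric position: strong.
Leap in, step out, in a metrically strong position — an appoggiatura. (It is the mirror image of the escape tone, which steps in and leaps out from a weak position.)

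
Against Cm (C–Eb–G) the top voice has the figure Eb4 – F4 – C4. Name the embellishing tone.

F4 is an escape tone.

The harmony at that moment is C minor triad (C, Eb, G); F4 is not a chord tone.
It is approached by step up from Eb4 and left by leap down to C4.
Step in, leap out — an escape tone.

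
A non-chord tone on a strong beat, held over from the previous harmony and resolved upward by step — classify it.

Approach: by preparation — the pitch is first a chord tone, then held (tied or repeated) while the harmony changes under it. Departure: up by step. Metric position: strong.
A prepared dissonance that resolves upward by step — a retardation. (The same figure resolving downward would be a suspension.)

Retardation.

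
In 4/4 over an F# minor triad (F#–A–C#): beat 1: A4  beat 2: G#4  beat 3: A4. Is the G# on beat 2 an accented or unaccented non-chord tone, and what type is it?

The harmony at that moment is F# minor triad (F#, A, C#); G#4 is not a chord tone.
It is approached by step down from A4 and left by step up to A4.
Step away and step back to the same note — a neighbor tone (lower neighbor).
It falls on a weak beat, so it is unaccented.

Unaccented neighbor tone.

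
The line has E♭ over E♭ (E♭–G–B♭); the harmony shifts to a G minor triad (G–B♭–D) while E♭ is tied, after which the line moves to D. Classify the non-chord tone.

The harmony at that moment is G minor triad (G, B♭, D); E♭ is not a chord tone.
It is held over (the same pitch as the preceding E♭) and left by step down to D.
Held over from the previous chord and resolving down by step — a suspension.

E♭ is a suspension.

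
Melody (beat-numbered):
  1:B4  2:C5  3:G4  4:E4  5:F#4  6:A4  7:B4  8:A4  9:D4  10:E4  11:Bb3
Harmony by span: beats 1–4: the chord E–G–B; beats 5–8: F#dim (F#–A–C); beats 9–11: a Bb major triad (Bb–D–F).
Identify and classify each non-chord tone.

The harmony at that moment is E minor triad (E, G, B); C5 is not a chord tone.
It is approached by step up from B4 and left by leap down to G4.
Step in, leap out — an escape tone.
The harmony at that moment is F# diminished triad (F#, A, C); B4 is not a chord tone.
It is approached by step up from A4 and left by step down to A4.
Step away and step back to the same note — a neighbor tone (upper neighbor).
The harmony at that moment is Bb major triad (Bb, D, F); E4 is not a chord tone.
It is approached by step up from D4 and left by leap down to Bb3.
Step in, leap out — an escape tone.

C5 (beat 2) — escape tone; B4 (beat 7) — neighbor tone; E4 (beat 10) — escape tone.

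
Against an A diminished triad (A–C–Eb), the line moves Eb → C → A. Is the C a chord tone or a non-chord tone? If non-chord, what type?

Chord tone (the third of A diminished triad).

A diminished triad contains A, C, Eb; C is the third, so it is a chord tone.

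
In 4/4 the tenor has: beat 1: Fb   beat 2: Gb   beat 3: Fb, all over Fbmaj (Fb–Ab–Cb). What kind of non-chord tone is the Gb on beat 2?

The harmony at that moment is Fb major triad (Fb, Ab, Cb); Gb is not a chord tone.
It is approached by step up from Fb and left by step down to Fb.
Step away and step back to the same note — a neighbor tone (upper neighbor).

Upper neighbor tone.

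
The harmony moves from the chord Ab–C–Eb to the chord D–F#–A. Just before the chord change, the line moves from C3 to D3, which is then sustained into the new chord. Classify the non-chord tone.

D3 is an anticipation.

The harmony at that moment is Ab major triad (Ab, C, Eb); D3 is not a chord tone.
It is approached by step up from C3 and then sustained as the same pitch into the next harmony.
Arriving early and becoming a chord tone when the harmony changes — an anticipation.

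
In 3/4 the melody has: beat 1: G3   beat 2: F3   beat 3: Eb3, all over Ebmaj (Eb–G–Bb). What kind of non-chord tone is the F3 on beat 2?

Passing tone.

The harmony at that moment is Eb major triad (Eb, G, Bb); F3 is not a chord tone.
It is approached by step down from G3 and left by step down to Eb3.
Step in, step out in the same direction — a passing tone.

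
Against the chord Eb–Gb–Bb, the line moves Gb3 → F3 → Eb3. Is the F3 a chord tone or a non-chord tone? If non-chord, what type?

The harmony at that moment is Eb minor triad (Eb, Gb, Bb); F3 is not a chord tone.
It is approached by step down from Gb3 and left by step down to Eb3.
Step in, step out in the same direction — a passing tone.

Non-chord tone — a passing tone.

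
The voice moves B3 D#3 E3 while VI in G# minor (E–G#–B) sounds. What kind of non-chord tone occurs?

The harmony at that moment is E major triad (E, G#, B); D#3 is not a chord tone.
It is approached by leap down from B3 and left by step up to E3.
Leap in, step out — an appoggiatura.

D#3 is an appoggiatura.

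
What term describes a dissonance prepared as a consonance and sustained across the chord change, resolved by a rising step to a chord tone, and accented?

Approach: by preparation — the pitch is first a chord tone, then held (tied or repeated) while the harmony changes under it. Departure: up by step. Metric position: strong.
A prepared dissonance that resolves upward by step — a retardation. (The same figure resolving downward would be a suspension.)

Retardation.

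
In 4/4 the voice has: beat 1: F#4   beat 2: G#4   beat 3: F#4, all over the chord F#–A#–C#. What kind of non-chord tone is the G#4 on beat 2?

Upper neighbor tone.

The harmony at that moment is F# major triad (F#, A#, C#); G#4 is not a chord tone.
It is approached by step up from F#4 and left by step down to F#4.
Step away and step back to the same note — a neighbor tone (upper neighbor).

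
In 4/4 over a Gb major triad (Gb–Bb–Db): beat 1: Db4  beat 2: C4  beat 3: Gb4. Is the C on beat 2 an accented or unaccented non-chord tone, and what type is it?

Unaccented escape tone.

The harmony at that moment is Gb major triad (Gb, Bb, Db); C4 is not a chord tone.
It is approached by step down from Db4 and left by leap up to Gb4.
Step in, leap out — an escape tone.
It falls on a weak beat, so it is unaccented.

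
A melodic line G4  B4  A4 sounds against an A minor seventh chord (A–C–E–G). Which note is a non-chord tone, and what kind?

B4 is an appoggiatura.

The harmony at that moment is A minor seventh chord (A, C, E, G); B4 is not a chord tone.
It is approached by leap up from G4 and left by step down to A4.
Leap in, step out — an appoggiatura.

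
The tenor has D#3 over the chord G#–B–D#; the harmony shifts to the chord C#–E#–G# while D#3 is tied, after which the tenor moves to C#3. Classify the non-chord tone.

The harmony at that moment is C# major triad (C#, E#, G#); D#3 is not a chord tone.
It is held over (the same pitch as the preceding D#3) and left by step down to C#3.
Held over from the previous chord and resolving down by step — a suspension.

D#3 is a suspension.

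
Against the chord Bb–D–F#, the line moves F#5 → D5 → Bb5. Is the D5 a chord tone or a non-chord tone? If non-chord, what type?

Bb augmented triad contains Bb, D, F#; D is the third, so it is a chord tone.

Chord tone (the third of Bb augmented triad).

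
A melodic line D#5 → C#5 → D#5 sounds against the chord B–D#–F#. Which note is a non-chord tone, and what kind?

C#5 is a neighbor tone.

The harmony at that moment is B major triad (B, D#, F#); C#5 is not a chord tone.
It is approached by step down from D#5 and left by step up to D#5.
Step away and step back to the same note — a neighbor tone (lower neighbor).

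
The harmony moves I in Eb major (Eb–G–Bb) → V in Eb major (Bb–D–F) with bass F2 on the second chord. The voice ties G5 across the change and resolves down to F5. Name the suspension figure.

9–8 suspension.

At the second chord the bass is F2. The suspended G5 lies a ninth above the bass; after resolving down by step to F5, the interval above the bass becomes an octave.
Suspension figures are named by those two intervals: 9–8.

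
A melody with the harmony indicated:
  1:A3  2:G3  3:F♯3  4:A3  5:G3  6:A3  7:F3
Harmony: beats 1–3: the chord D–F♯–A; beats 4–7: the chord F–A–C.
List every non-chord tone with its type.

G3 (beat 2) — passing tone; G3 (beat 5) — neighbor tone.

The harmony at that moment is D major triad (D, F♯, A); G3 is not a chord tone.
It is approached by step down from A3 and left by step down to F♯3.
Step in, step out in the same direction — a passing tone.
The harmony at that moment is F major triad (F, A, C); G3 is not a chord tone.
It is approached by step down from A3 and left by step up to A3.
Step away and step back to the same note — a neighbor tone (lower neighbor).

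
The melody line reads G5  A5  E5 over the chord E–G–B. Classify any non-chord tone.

A5 is an escape tone.

The harmony at that moment is E minor triad (E, G, B); A5 is not a chord tone.
It is approached by step up from G5 and left by leap down to E5.
Step in, leap out — an escape tone.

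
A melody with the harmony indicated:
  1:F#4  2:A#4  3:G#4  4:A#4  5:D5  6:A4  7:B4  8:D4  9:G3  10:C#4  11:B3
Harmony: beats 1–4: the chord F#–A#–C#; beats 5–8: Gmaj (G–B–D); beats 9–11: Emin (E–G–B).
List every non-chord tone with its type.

The harmony at that moment is F# major triad (F#, A#, C#); G#4 is not a chord tone.
It is approached by step down from A#4 and left by step up to A#4.
Step away and step back to the same note — a neighbor tone (lower neighbor).
The harmony at that moment is G major triad (G, B, D); A4 is not a chord tone.
It is approached by leap down from D5 and left by step up to B4.
Leap in, step out — an appoggiatura.
The harmony at that moment is E minor triad (E, G, B); C#4 is not a chord tone.
It is approached by leap up from G3 and left by step down to B3.
Leap in, step out — an appoggiatura.

G#4 (beat 3) — neighbor tone; A4 (beat 6) — appoggiatura; C#4 (beat 10) — appoggiatura.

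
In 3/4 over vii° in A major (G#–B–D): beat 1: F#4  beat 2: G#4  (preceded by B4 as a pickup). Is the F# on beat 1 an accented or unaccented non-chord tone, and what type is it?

Accented appoggiatura.

The harmony at that moment is G# diminished triad (G#, B, D); F#4 is not a chord tone.
It is approached by leap down from B4 and left by step up to G#4.
Leap in, step out — an appoggiatura.
It falls on the downbeat, so it is accented.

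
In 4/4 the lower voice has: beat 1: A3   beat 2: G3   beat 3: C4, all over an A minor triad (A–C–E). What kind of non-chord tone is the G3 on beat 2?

Escape tone.

The harmony at that moment is A minor triad (A, C, E); G3 is not a chord tone.
It is approached by step down from A3 and left by leap up to C4.
Step in, leap out, on a weak beat — an escape tone.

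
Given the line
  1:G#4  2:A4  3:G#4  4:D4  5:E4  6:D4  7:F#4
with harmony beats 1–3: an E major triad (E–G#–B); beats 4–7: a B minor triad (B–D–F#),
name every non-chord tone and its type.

A4 (beat 2) — neighbor tone; E4 (beat 5) — neighbor tone.

The harmony at that moment is E major triad (E, G#, B); A4 is not a chord tone.
It is approached by step up from G#4 and left by step down to G#4.
Step away and step back to the same note — a neighbor tone (upper neighbor).
The harmony at that moment is B minor triad (B, D, F#); E4 is not a chord tone.
It is approached by step up from D4 and left by step down to D4.
Step away and step back to the same note — a neighbor tone (upper neighbor).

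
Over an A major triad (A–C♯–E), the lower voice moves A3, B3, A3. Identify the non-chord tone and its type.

The harmony at that moment is A major triad (A, C♯, E); B3 is not a chord tone.
It is approached by step up from A3 and left by step down to A3.
Step away and step back to the same note — a neighbor tone (upper neighbor).

B3 is a neighbor tone.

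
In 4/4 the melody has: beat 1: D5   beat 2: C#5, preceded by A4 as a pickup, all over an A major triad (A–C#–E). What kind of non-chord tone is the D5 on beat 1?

Appoggiatura.

The harmony at that moment is A major triad (A, C#, E); D5 is not a chord tone.
It is approached by leap up from A4 and left by step down to C#5.
Leap in, step out, metrically accented — an appoggiatura.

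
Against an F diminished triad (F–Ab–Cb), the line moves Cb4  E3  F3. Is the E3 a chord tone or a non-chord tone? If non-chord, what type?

Non-chord tone — an appoggiatura.

The harmony at that moment is F diminished triad (F, Ab, Cb); E3 is not a chord tone.
It is approached by leap down from Cb4 and left by step up to F3.
Leap in, step out — an appoggiatura.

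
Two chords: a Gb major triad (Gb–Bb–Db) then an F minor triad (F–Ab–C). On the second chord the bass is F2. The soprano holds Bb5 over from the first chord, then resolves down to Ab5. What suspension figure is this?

At the second chord the bass is F2. The suspended Bb5 lies a fourth above the bass; after resolving down by step to Ab5, the interval above the bass becomes a third.
Suspension figures are named by those two intervals: 4–3.

4–3 suspension.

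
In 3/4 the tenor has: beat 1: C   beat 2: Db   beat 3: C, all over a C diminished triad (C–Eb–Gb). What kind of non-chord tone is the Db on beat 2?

The harmony at that moment is C diminished triad (C, Eb, Gb); Db is not a chord tone.
It is approached by step up from C and left by step down to C.
Step away and step back to the same note — a neighbor tone (upper neighbor).

Upper neighbor tone.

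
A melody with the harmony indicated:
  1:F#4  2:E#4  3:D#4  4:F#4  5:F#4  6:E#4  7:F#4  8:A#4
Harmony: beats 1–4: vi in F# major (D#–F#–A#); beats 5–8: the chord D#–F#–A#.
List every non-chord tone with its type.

The harmony at that moment is D# minor triad (D#, F#, A#); E#4 is not a chord tone.
It is approached by step down from F#4 and left by step down to D#4.
Step in, step out in the same direction — a passing tone.
The harmony at that moment is D# minor triad (D#, F#, A#); E#4 is not a chord tone.
It is approached by step down from F#4 and left by step up to F#4.
Step away and step back to the same note — a neighbor tone (lower neighbor).

E#4 (beat 2) — passing tone; E#4 (beat 6) — neighbor tone.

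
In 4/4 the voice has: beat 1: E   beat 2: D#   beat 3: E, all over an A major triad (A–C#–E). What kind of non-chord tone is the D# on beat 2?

The harmony at that moment is A major triad (A, C#, E); D# is not a chord tone.
It is approached by step down from E and left by step up to E.
Step away and step back to the same note — a neighbor tone (lower neighbor).

Lower neighbor tone.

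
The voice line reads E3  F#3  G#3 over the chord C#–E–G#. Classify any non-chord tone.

The harmony at that moment is C# minor triad (C#, E, G#); F#3 is not a chord tone.
It is approached by step up from E3 and left by step up to G#3.
Step in, step out in the same direction — a passing tone.

F#3 is a passing tone.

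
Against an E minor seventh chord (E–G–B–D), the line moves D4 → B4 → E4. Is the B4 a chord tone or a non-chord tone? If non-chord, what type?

Chord tone (the fifth of E minor seventh chord).

E minor seventh chord contains E, G, B, D; B is the fifth, so it is a chord tone.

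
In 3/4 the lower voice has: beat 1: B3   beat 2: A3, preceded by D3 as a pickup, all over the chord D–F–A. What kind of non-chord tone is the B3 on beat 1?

The harmony at that moment is D minor triad (D, F, A); B3 is not a chord tone.
It is approached by leap up from D3 and left by step down to A3.
Leap in, step out, metrically accented — an appoggiatura.

Appoggiatura.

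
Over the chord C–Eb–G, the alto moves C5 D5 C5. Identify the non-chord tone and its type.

The harmony at that moment is C minor triad (C, Eb, G); D5 is not a chord tone.
It is approached by step up from C5 and left by step down to C5.
Step away and step back to the same note — a neighbor tone (upper neighbor).

D5 is a neighbor tone.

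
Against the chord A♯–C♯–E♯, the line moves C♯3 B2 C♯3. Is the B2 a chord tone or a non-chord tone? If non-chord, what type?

The harmony at that moment is A♯ minor triad (A♯, C♯, E♯); B2 is not a chord tone.
It is approached by step down from C♯3 and left by step up to C♯3.
Step away and step back to the same note — a neighbor tone (lower neighbor).

Non-chord tone — a neighbor tone.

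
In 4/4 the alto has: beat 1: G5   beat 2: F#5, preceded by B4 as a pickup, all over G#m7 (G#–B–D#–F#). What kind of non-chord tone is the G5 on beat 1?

The harmony at that moment is G# minor seventh chord (G#, B, D#, F#); G5 is not a chord tone.
It is approached by leap up from B4 and left by step down to F#5.
Leap in, step out, metrically accented — an appoggiatura.

Appoggiatura.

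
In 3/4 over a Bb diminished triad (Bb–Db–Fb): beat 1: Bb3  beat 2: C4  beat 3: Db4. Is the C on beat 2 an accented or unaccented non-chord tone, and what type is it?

The harmony at that moment is Bb diminished triad (Bb, Db, Fb); C4 is not a chord tone.
It is approached by step up from Bb3 and left by step up to Db4.
Step in, step out in the same direction — a passing tone.
It falls on a weak beat, so it is unaccented.

Unaccented passing tone.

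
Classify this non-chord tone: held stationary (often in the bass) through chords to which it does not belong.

Pedal tone.

Approach: none. Departure: none — a single pitch is sustained while the chords change around it, passing through harmonies that do not contain it.
No melodic motion at all; the dissonance is created entirely by the moving harmonies against the stationary note — a pedal tone (pedal point).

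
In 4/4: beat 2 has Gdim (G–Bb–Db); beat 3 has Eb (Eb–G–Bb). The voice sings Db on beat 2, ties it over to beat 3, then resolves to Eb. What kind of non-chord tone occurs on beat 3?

The harmony at that moment is Eb major triad (Eb, G, Bb); Db is not a chord tone.
It is held over (the same pitch as the preceding Db) and left by step up to Eb.
Held over from the previous chord and resolving up by step — a retardation.

Retardation.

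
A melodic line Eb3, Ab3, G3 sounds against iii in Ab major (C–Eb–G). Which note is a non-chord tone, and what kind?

The harmony at that moment is C minor triad (C, Eb, G); Ab3 is not a chord tone.
It is approached by leap up from Eb3 and left by step down to G3.
Leap in, step out — an appoggiatura.

Ab3 is an appoggiatura.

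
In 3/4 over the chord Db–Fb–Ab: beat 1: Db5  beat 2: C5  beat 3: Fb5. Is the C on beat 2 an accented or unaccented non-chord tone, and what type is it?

Unaccented escape tone.

The harmony at that moment is Db minor triad (Db, Fb, Ab); C5 is not a chord tone.
It is approached by step down from Db5 and left by leap up to Fb5.
Step in, leap out — an escape tone.
It falls on a weak beat, so it is unaccented.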